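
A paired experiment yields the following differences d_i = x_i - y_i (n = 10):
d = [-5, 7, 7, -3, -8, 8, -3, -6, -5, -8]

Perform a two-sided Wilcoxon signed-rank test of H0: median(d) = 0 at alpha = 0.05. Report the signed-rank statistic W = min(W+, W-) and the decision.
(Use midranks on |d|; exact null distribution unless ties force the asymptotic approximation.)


Step 1: Drop any zero differences (none here) and take |d_i|.
|d| = [5, 7, 7, 3, 8, 8, 3, 6, 5, 8]
Step 2: Midrank |d_i| (ties get averaged ranks).
ranks: |5|->3.5, |7|->6.5, |7|->6.5, |3|->1.5, |8|->9, |8|->9, |3|->1.5, |6|->5, |5|->3.5, |8|->9
Step 3: Attach original signs; sum ranks with positive sign and with negative sign.
W+ = 6.5 + 6.5 + 9 = 22
W- = 3.5 + 1.5 + 9 + 1.5 + 5 + 3.5 + 9 = 33
(Check: W+ + W- = 55 should equal n(n+1)/2 = 55.)
Step 4: Test statistic W = min(W+, W-) = 22.
Step 5: Ties in |d|, so use the tie-corrected normal approximation.
        E[W] = n(n+1)/4 = 10*11/4 = 27.5.
        Tie groups: |d|=3 (t=2), |d|=5 (t=2), |d|=7 (t=2), |d|=8 (t=3); sum(t^3 - t) = 42.
        Var[W] = n(n+1)(2n+1)/24 - sum(t^3-t)/48 = 2310/24 - 42/48 = 95.375.
        z = (W - E[W]) / sqrt(Var[W]) = (22 - 27.5) / 9.7660 = -0.5632.
        Two-sided p = 2*Phi(z) = 0.573314.
Step 6: alpha = 0.05. fail to reject H0.

W+ = 22, W- = 33, W = min = 22, p = 0.573314, fail to reject H0.


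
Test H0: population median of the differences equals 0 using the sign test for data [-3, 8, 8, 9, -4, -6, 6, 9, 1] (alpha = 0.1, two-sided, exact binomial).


Step 1: Discard zero differences. Original n = 9; n_eff = number of nonzero differences = 9.
Nonzero differences (with sign): -3, +8, +8, +9, -4, -6, +6, +9, +1
Step 2: Count signs: positive = 6, negative = 3.
Step 3: Under H0: P(positive) = 0.5, so the number of positives S ~ Bin(9, 0.5).
Step 4: Two-sided exact p-value = sum of Bin(9,0.5) probabilities at or below the observed probability = 0.507812.
Step 5: alpha = 0.1. fail to reject H0.

n_eff = 9, pos = 6, neg = 3, p = 0.507812, fail to reject H0.


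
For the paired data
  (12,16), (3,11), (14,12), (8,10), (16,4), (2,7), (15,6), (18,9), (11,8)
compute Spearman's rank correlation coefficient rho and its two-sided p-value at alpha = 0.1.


Step 1: Rank x and y separately (midranks; no ties here).
rank(x): 12->5, 3->2, 14->6, 8->3, 16->8, 2->1, 15->7, 18->9, 11->4
rank(y): 16->9, 11->7, 12->8, 10->6, 4->1, 7->3, 6->2, 9->5, 8->4
Step 2: d_i = R_x(i) - R_y(i); compute d_i^2.
  (5-9)^2=16, (2-7)^2=25, (6-8)^2=4, (3-6)^2=9, (8-1)^2=49, (1-3)^2=4, (7-2)^2=25, (9-5)^2=16, (4-4)^2=0
sum(d^2) = 148.
Step 3: rho = 1 - 6*148 / (9*(9^2 - 1)) = 1 - 888/720 = -0.233333.
Step 4: Under H0, t = rho * sqrt((n-2)/(1-rho^2)) = -0.6349 ~ t(7).
Step 5: Two-sided p-value from the t-distribution with 7 df = 0.545699.
Step 6: alpha = 0.1. fail to reject H0.

rho = -0.2333, p = 0.545699, fail to reject H0 at alpha = 0.1.


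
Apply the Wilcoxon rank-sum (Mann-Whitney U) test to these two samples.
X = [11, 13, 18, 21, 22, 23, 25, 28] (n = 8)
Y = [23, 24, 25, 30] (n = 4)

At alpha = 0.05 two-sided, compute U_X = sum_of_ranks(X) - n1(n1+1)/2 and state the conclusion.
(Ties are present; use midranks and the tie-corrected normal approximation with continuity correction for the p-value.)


Step 1: Combine and sort all 12 observations; assign midranks.
sorted (value, group): (11,X), (13,X), (18,X), (21,X), (22,X), (23,X), (23,Y), (24,Y), (25,X), (25,Y), (28,X), (30,Y)
ranks: 11->1, 13->2, 18->3, 21->4, 22->5, 23->6.5, 23->6.5, 24->8, 25->9.5, 25->9.5, 28->11, 30->12
Step 2: Rank sum for X: R1 = 1 + 2 + 3 + 4 + 5 + 6.5 + 9.5 + 11 = 42.
Step 3: U_X = R1 - n1(n1+1)/2 = 42 - 8*9/2 = 42 - 36 = 6.
       U_Y = n1*n2 - U_X = 32 - 6 = 26.
Step 4: Ties are present, so use the tie-corrected normal approximation (with continuity correction) for the p-value.
Step 5: p-value = 0.105412; compare to alpha = 0.05. fail to reject H0.

U_X = 6, p = 0.105412, fail to reject H0 at alpha = 0.05.


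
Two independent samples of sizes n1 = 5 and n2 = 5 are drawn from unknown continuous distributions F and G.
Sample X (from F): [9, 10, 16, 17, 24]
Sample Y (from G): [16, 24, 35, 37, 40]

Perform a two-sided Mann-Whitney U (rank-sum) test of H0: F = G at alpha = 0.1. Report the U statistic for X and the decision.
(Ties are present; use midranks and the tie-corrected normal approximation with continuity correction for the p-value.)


Step 1: Combine and sort all 10 observations; assign midranks.
sorted (value, group): (9,X), (10,X), (16,X), (16,Y), (17,X), (24,X), (24,Y), (35,Y), (37,Y), (40,Y)
ranks: 9->1, 10->2, 16->3.5, 16->3.5, 17->5, 24->6.5, 24->6.5, 35->8, 37->9, 40->10
Step 2: Rank sum for X: R1 = 1 + 2 + 3.5 + 5 + 6.5 = 18.
Step 3: U_X = R1 - n1(n1+1)/2 = 18 - 5*6/2 = 18 - 15 = 3.
       U_Y = n1*n2 - U_X = 25 - 3 = 22.
Step 4: Ties are present, so use the tie-corrected normal approximation (with continuity correction) for the p-value.
Step 5: p-value = 0.058553; compare to alpha = 0.1. reject H0.

U_X = 3, p = 0.058553, reject H0 at alpha = 0.1.


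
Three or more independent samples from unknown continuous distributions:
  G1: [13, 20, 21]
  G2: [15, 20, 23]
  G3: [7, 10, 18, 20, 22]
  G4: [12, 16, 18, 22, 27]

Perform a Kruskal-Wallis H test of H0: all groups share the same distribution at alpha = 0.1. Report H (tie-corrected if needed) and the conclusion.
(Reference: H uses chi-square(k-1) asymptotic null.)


Step 1: Combine all N = 16 observations and assign midranks.
sorted (value, group, rank): (7,G3,1), (10,G3,2), (12,G4,3), (13,G1,4), (15,G2,5), (16,G4,6), (18,G3,7.5), (18,G4,7.5), (20,G1,10), (20,G2,10), (20,G3,10), (21,G1,12), (22,G3,13.5), (22,G4,13.5), (23,G2,15), (27,G4,16)
Step 2: Sum ranks within each group.
R_1 = 26 (n_1 = 3)
R_2 = 30 (n_2 = 3)
R_3 = 34 (n_3 = 5)
R_4 = 46 (n_4 = 5)
Step 3: H = 12/(N(N+1)) * sum(R_i^2/n_i) - 3(N+1)
     = 12/(16*17) * (26^2/3 + 30^2/3 + 34^2/5 + 46^2/5) - 3*17
     = 0.044118 * 1179.73 - 51
     = 1.047059.
Step 4: Ties present; correction factor C = 1 - 36/(16^3 - 16) = 0.991176. Corrected H = 1.047059 / 0.991176 = 1.056380.
Step 5: Under H0, H ~ chi^2(3); p-value = 0.787613.
Step 6: alpha = 0.1. fail to reject H0.

H = 1.0564, df = 3, p = 0.787613, fail to reject H0.


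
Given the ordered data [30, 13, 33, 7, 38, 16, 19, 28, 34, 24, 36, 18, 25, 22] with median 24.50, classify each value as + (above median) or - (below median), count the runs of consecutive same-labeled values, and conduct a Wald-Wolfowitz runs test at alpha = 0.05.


Step 1: Compute median = 24.50; label A = above, B = below.
Labels in order: ABABABBAABABAB  (n_A = 7, n_B = 7)
Step 2: Count runs R = 12.
Step 3: Under H0 (random ordering), E[R] = 2*n_A*n_B/(n_A+n_B) + 1 = 2*7*7/14 + 1 = 8.0000.
        Var[R] = 2*n_A*n_B*(2*n_A*n_B - n_A - n_B) / ((n_A+n_B)^2 * (n_A+n_B-1)) = 8232/2548 = 3.2308.
        SD[R] = 1.7974.
Step 4: Continuity-corrected z = (R - 0.5 - E[R]) / SD[R] = (12 - 0.5 - 8.0000) / 1.7974 = 1.9472.
Step 5: Two-sided p-value via normal approximation = 2*(1 - Phi(|z|)) = 0.051508.
Step 6: alpha = 0.05. fail to reject H0.

R = 12, z = 1.9472, p = 0.051508, fail to reject H0.


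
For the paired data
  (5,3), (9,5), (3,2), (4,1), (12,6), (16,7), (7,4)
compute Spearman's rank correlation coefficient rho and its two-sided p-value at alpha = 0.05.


Step 1: Rank x and y separately (midranks; no ties here).
rank(x): 5->3, 9->5, 3->1, 4->2, 12->6, 16->7, 7->4
rank(y): 3->3, 5->5, 2->2, 1->1, 6->6, 7->7, 4->4
Step 2: d_i = R_x(i) - R_y(i); compute d_i^2.
  (3-3)^2=0, (5-5)^2=0, (1-2)^2=1, (2-1)^2=1, (6-6)^2=0, (7-7)^2=0, (4-4)^2=0
sum(d^2) = 2.
Step 3: rho = 1 - 6*2 / (7*(7^2 - 1)) = 1 - 12/336 = 0.964286.
Step 4: Under H0, t = rho * sqrt((n-2)/(1-rho^2)) = 8.1408 ~ t(5).
Step 5: Two-sided p-value from the t-distribution with 5 df = 0.000454.
Step 6: alpha = 0.05. reject H0.

rho = 0.9643, p = 0.000454, reject H0 at alpha = 0.05.


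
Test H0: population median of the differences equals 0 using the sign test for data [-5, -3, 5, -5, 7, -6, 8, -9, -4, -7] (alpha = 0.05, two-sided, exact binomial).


Step 1: Discard zero differences. Original n = 10; n_eff = number of nonzero differences = 10.
Nonzero differences (with sign): -5, -3, +5, -5, +7, -6, +8, -9, -4, -7
Step 2: Count signs: positive = 3, negative = 7.
Step 3: Under H0: P(positive) = 0.5, so the number of positives S ~ Bin(10, 0.5).
Step 4: Two-sided exact p-value = sum of Bin(10,0.5) probabilities at or below the observed probability = 0.343750.
Step 5: alpha = 0.05. fail to reject H0.

n_eff = 10, pos = 3, neg = 7, p = 0.343750, fail to reject H0.


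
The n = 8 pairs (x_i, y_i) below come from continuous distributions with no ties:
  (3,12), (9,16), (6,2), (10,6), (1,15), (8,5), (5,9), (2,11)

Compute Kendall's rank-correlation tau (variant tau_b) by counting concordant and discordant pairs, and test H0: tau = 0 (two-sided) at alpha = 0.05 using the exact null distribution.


Step 1: Enumerate the 28 unordered pairs (i,j) with i<j and classify each by sign(x_j-x_i) * sign(y_j-y_i).
  (1,2):dx=+6,dy=+4->C; (1,3):dx=+3,dy=-10->D; (1,4):dx=+7,dy=-6->D; (1,5):dx=-2,dy=+3->D
  (1,6):dx=+5,dy=-7->D; (1,7):dx=+2,dy=-3->D; (1,8):dx=-1,dy=-1->C; (2,3):dx=-3,dy=-14->C
  (2,4):dx=+1,dy=-10->D; (2,5):dx=-8,dy=-1->C; (2,6):dx=-1,dy=-11->C; (2,7):dx=-4,dy=-7->C
  (2,8):dx=-7,dy=-5->C; (3,4):dx=+4,dy=+4->C; (3,5):dx=-5,dy=+13->D; (3,6):dx=+2,dy=+3->C
  (3,7):dx=-1,dy=+7->D; (3,8):dx=-4,dy=+9->D; (4,5):dx=-9,dy=+9->D; (4,6):dx=-2,dy=-1->C
  (4,7):dx=-5,dy=+3->D; (4,8):dx=-8,dy=+5->D; (5,6):dx=+7,dy=-10->D; (5,7):dx=+4,dy=-6->D
  (5,8):dx=+1,dy=-4->D; (6,7):dx=-3,dy=+4->D; (6,8):dx=-6,dy=+6->D; (7,8):dx=-3,dy=+2->D
Step 2: C = 10, D = 18, total pairs = 28.
Step 3: tau = (C - D)/(n(n-1)/2) = (10 - 18)/28 = -0.285714.
Step 4: Exact two-sided p-value (enumerate n! = 40320 permutations of y under H0): p = 0.398760.
Step 5: alpha = 0.05. fail to reject H0.

tau_b = -0.2857 (C=10, D=18), p = 0.398760, fail to reject H0.


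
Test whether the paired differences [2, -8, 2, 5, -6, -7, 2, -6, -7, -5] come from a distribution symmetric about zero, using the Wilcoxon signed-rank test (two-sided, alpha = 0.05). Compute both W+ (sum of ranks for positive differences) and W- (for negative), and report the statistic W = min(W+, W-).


Step 1: Drop any zero differences (none here) and take |d_i|.
|d| = [2, 8, 2, 5, 6, 7, 2, 6, 7, 5]
Step 2: Midrank |d_i| (ties get averaged ranks).
ranks: |2|->2, |8|->10, |2|->2, |5|->4.5, |6|->6.5, |7|->8.5, |2|->2, |6|->6.5, |7|->8.5, |5|->4.5
Step 3: Attach original signs; sum ranks with positive sign and with negative sign.
W+ = 2 + 2 + 4.5 + 2 = 10.5
W- = 10 + 6.5 + 8.5 + 6.5 + 8.5 + 4.5 = 44.5
(Check: W+ + W- = 55 should equal n(n+1)/2 = 55.)
Step 4: Test statistic W = min(W+, W-) = 10.5.
Step 5: Ties in |d|, so use the tie-corrected normal approximation.
        E[W] = n(n+1)/4 = 10*11/4 = 27.5.
        Tie groups: |d|=2 (t=3), |d|=5 (t=2), |d|=6 (t=2), |d|=7 (t=2); sum(t^3 - t) = 42.
        Var[W] = n(n+1)(2n+1)/24 - sum(t^3-t)/48 = 2310/24 - 42/48 = 95.375.
        z = (W - E[W]) / sqrt(Var[W]) = (10.5 - 27.5) / 9.7660 = -1.7407.
        Two-sided p = 2*Phi(z) = 0.081731.
Step 6: alpha = 0.05. fail to reject H0.

W+ = 10.5, W- = 44.5, W = min = 10.5, p = 0.081731, fail to reject H0.


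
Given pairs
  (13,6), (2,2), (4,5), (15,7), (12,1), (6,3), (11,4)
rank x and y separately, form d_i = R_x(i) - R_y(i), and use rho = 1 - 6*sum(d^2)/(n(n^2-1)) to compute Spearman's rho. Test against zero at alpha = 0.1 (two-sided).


Step 1: Rank x and y separately (midranks; no ties here).
rank(x): 13->6, 2->1, 4->2, 15->7, 12->5, 6->3, 11->4
rank(y): 6->6, 2->2, 5->5, 7->7, 1->1, 3->3, 4->4
Step 2: d_i = R_x(i) - R_y(i); compute d_i^2.
  (6-6)^2=0, (1-2)^2=1, (2-5)^2=9, (7-7)^2=0, (5-1)^2=16, (3-3)^2=0, (4-4)^2=0
sum(d^2) = 26.
Step 3: rho = 1 - 6*26 / (7*(7^2 - 1)) = 1 - 156/336 = 0.535714.
Step 4: Under H0, t = rho * sqrt((n-2)/(1-rho^2)) = 1.4186 ~ t(5).
Step 5: Two-sided p-value from the t-distribution with 5 df = 0.215217.
Step 6: alpha = 0.1. fail to reject H0.

rho = 0.5357, p = 0.215217, fail to reject H0 at alpha = 0.1.


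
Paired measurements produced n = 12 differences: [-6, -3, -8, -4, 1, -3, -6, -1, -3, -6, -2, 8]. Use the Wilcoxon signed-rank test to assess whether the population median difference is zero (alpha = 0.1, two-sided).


Step 1: Drop any zero differences (none here) and take |d_i|.
|d| = [6, 3, 8, 4, 1, 3, 6, 1, 3, 6, 2, 8]
Step 2: Midrank |d_i| (ties get averaged ranks).
ranks: |6|->9, |3|->5, |8|->11.5, |4|->7, |1|->1.5, |3|->5, |6|->9, |1|->1.5, |3|->5, |6|->9, |2|->3, |8|->11.5
Step 3: Attach original signs; sum ranks with positive sign and with negative sign.
W+ = 1.5 + 11.5 = 13
W- = 9 + 5 + 11.5 + 7 + 5 + 9 + 1.5 + 5 + 9 + 3 = 65
(Check: W+ + W- = 78 should equal n(n+1)/2 = 78.)
Step 4: Test statistic W = min(W+, W-) = 13.
Step 5: Ties in |d|, so use the tie-corrected normal approximation.
        E[W] = n(n+1)/4 = 12*13/4 = 39.
        Tie groups: |d|=1 (t=2), |d|=3 (t=3), |d|=6 (t=3), |d|=8 (t=2); sum(t^3 - t) = 60.
        Var[W] = n(n+1)(2n+1)/24 - sum(t^3-t)/48 = 3900/24 - 60/48 = 161.25.
        z = (W - E[W]) / sqrt(Var[W]) = (13 - 39) / 12.6984 = -2.0475.
        Two-sided p = 2*Phi(z) = 0.040609.
Step 6: alpha = 0.1. reject H0.

W+ = 13, W- = 65, W = min = 13, p = 0.040609, reject H0.


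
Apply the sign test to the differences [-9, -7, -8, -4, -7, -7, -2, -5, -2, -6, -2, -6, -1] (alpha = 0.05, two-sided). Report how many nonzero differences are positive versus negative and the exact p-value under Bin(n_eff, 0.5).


Step 1: Discard zero differences. Original n = 13; n_eff = number of nonzero differences = 13.
Nonzero differences (with sign): -9, -7, -8, -4, -7, -7, -2, -5, -2, -6, -2, -6, -1
Step 2: Count signs: positive = 0, negative = 13.
Step 3: Under H0: P(positive) = 0.5, so the number of positives S ~ Bin(13, 0.5).
Step 4: Two-sided exact p-value = sum of Bin(13,0.5) probabilities at or below the observed probability = 0.000244.
Step 5: alpha = 0.05. reject H0.

n_eff = 13, pos = 0, neg = 13, p = 0.000244, reject H0.


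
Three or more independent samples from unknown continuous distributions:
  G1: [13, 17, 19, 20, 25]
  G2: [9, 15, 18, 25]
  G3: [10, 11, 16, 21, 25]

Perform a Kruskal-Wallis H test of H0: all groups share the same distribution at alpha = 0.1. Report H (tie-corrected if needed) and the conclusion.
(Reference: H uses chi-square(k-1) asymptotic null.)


Step 1: Combine all N = 14 observations and assign midranks.
sorted (value, group, rank): (9,G2,1), (10,G3,2), (11,G3,3), (13,G1,4), (15,G2,5), (16,G3,6), (17,G1,7), (18,G2,8), (19,G1,9), (20,G1,10), (21,G3,11), (25,G1,13), (25,G2,13), (25,G3,13)
Step 2: Sum ranks within each group.
R_1 = 43 (n_1 = 5)
R_2 = 27 (n_2 = 4)
R_3 = 35 (n_3 = 5)
Step 3: H = 12/(N(N+1)) * sum(R_i^2/n_i) - 3(N+1)
     = 12/(14*15) * (43^2/5 + 27^2/4 + 35^2/5) - 3*15
     = 0.057143 * 797.05 - 45
     = 0.545714.
Step 4: Ties present; correction factor C = 1 - 24/(14^3 - 14) = 0.991209. Corrected H = 0.545714 / 0.991209 = 0.550554.
Step 5: Under H0, H ~ chi^2(2); p-value = 0.759362.
Step 6: alpha = 0.1. fail to reject H0.

H = 0.5506, df = 2, p = 0.759362, fail to reject H0.


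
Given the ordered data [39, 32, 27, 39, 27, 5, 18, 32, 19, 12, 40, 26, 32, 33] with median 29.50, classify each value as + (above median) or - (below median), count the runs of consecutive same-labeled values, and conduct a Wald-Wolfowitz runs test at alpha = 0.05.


Step 1: Compute median = 29.50; label A = above, B = below.
Labels in order: AABABBBABBABAA  (n_A = 7, n_B = 7)
Step 2: Count runs R = 9.
Step 3: Under H0 (random ordering), E[R] = 2*n_A*n_B/(n_A+n_B) + 1 = 2*7*7/14 + 1 = 8.0000.
        Var[R] = 2*n_A*n_B*(2*n_A*n_B - n_A - n_B) / ((n_A+n_B)^2 * (n_A+n_B-1)) = 8232/2548 = 3.2308.
        SD[R] = 1.7974.
Step 4: Continuity-corrected z = (R - 0.5 - E[R]) / SD[R] = (9 - 0.5 - 8.0000) / 1.7974 = 0.2782.
Step 5: Two-sided p-value via normal approximation = 2*(1 - Phi(|z|)) = 0.780879.
Step 6: alpha = 0.05. fail to reject H0.

R = 9, z = 0.2782, p = 0.780879, fail to reject H0.


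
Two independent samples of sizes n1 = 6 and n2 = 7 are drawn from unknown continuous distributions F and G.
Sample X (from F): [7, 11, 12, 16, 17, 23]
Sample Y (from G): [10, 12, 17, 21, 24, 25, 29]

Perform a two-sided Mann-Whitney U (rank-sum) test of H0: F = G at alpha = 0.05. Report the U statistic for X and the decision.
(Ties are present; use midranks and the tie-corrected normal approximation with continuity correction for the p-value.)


Step 1: Combine and sort all 13 observations; assign midranks.
sorted (value, group): (7,X), (10,Y), (11,X), (12,X), (12,Y), (16,X), (17,X), (17,Y), (21,Y), (23,X), (24,Y), (25,Y), (29,Y)
ranks: 7->1, 10->2, 11->3, 12->4.5, 12->4.5, 16->6, 17->7.5, 17->7.5, 21->9, 23->10, 24->11, 25->12, 29->13
Step 2: Rank sum for X: R1 = 1 + 3 + 4.5 + 6 + 7.5 + 10 = 32.
Step 3: U_X = R1 - n1(n1+1)/2 = 32 - 6*7/2 = 32 - 21 = 11.
       U_Y = n1*n2 - U_X = 42 - 11 = 31.
Step 4: Ties are present, so use the tie-corrected normal approximation (with continuity correction) for the p-value.
Step 5: p-value = 0.173549; compare to alpha = 0.05. fail to reject H0.

U_X = 11, p = 0.173549, fail to reject H0 at alpha = 0.05.


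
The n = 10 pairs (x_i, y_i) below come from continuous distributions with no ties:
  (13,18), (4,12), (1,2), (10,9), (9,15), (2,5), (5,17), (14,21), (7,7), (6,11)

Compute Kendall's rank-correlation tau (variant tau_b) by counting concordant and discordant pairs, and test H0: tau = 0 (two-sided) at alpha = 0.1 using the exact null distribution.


Step 1: Enumerate the 45 unordered pairs (i,j) with i<j and classify each by sign(x_j-x_i) * sign(y_j-y_i).
  (1,2):dx=-9,dy=-6->C; (1,3):dx=-12,dy=-16->C; (1,4):dx=-3,dy=-9->C; (1,5):dx=-4,dy=-3->C
  (1,6):dx=-11,dy=-13->C; (1,7):dx=-8,dy=-1->C; (1,8):dx=+1,dy=+3->C; (1,9):dx=-6,dy=-11->C
  (1,10):dx=-7,dy=-7->C; (2,3):dx=-3,dy=-10->C; (2,4):dx=+6,dy=-3->D; (2,5):dx=+5,dy=+3->C
  (2,6):dx=-2,dy=-7->C; (2,7):dx=+1,dy=+5->C; (2,8):dx=+10,dy=+9->C; (2,9):dx=+3,dy=-5->D
  (2,10):dx=+2,dy=-1->D; (3,4):dx=+9,dy=+7->C; (3,5):dx=+8,dy=+13->C; (3,6):dx=+1,dy=+3->C
  (3,7):dx=+4,dy=+15->C; (3,8):dx=+13,dy=+19->C; (3,9):dx=+6,dy=+5->C; (3,10):dx=+5,dy=+9->C
  (4,5):dx=-1,dy=+6->D; (4,6):dx=-8,dy=-4->C; (4,7):dx=-5,dy=+8->D; (4,8):dx=+4,dy=+12->C
  (4,9):dx=-3,dy=-2->C; (4,10):dx=-4,dy=+2->D; (5,6):dx=-7,dy=-10->C; (5,7):dx=-4,dy=+2->D
  (5,8):dx=+5,dy=+6->C; (5,9):dx=-2,dy=-8->C; (5,10):dx=-3,dy=-4->C; (6,7):dx=+3,dy=+12->C
  (6,8):dx=+12,dy=+16->C; (6,9):dx=+5,dy=+2->C; (6,10):dx=+4,dy=+6->C; (7,8):dx=+9,dy=+4->C
  (7,9):dx=+2,dy=-10->D; (7,10):dx=+1,dy=-6->D; (8,9):dx=-7,dy=-14->C; (8,10):dx=-8,dy=-10->C
  (9,10):dx=-1,dy=+4->D
Step 2: C = 35, D = 10, total pairs = 45.
Step 3: tau = (C - D)/(n(n-1)/2) = (35 - 10)/45 = 0.555556.
Step 4: Exact two-sided p-value (enumerate n! = 3628800 permutations of y under H0): p = 0.028609.
Step 5: alpha = 0.1. reject H0.

tau_b = 0.5556 (C=35, D=10), p = 0.028609, reject H0.


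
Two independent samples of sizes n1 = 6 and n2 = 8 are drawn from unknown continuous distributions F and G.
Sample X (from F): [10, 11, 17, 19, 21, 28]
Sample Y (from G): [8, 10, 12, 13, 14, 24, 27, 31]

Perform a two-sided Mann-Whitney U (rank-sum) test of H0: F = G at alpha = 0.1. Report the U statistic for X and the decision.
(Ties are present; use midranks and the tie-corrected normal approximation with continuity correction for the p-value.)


Step 1: Combine and sort all 14 observations; assign midranks.
sorted (value, group): (8,Y), (10,X), (10,Y), (11,X), (12,Y), (13,Y), (14,Y), (17,X), (19,X), (21,X), (24,Y), (27,Y), (28,X), (31,Y)
ranks: 8->1, 10->2.5, 10->2.5, 11->4, 12->5, 13->6, 14->7, 17->8, 19->9, 21->10, 24->11, 27->12, 28->13, 31->14
Step 2: Rank sum for X: R1 = 2.5 + 4 + 8 + 9 + 10 + 13 = 46.5.
Step 3: U_X = R1 - n1(n1+1)/2 = 46.5 - 6*7/2 = 46.5 - 21 = 25.5.
       U_Y = n1*n2 - U_X = 48 - 25.5 = 22.5.
Step 4: Ties are present, so use the tie-corrected normal approximation (with continuity correction) for the p-value.
Step 5: p-value = 0.897167; compare to alpha = 0.1. fail to reject H0.

U_X = 25.5, p = 0.897167, fail to reject H0 at alpha = 0.1.


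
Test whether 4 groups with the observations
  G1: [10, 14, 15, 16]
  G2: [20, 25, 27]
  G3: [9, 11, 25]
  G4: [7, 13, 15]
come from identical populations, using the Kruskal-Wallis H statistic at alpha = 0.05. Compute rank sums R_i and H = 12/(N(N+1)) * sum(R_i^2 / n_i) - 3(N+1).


Step 1: Combine all N = 13 observations and assign midranks.
sorted (value, group, rank): (7,G4,1), (9,G3,2), (10,G1,3), (11,G3,4), (13,G4,5), (14,G1,6), (15,G1,7.5), (15,G4,7.5), (16,G1,9), (20,G2,10), (25,G2,11.5), (25,G3,11.5), (27,G2,13)
Step 2: Sum ranks within each group.
R_1 = 25.5 (n_1 = 4)
R_2 = 34.5 (n_2 = 3)
R_3 = 17.5 (n_3 = 3)
R_4 = 13.5 (n_4 = 3)
Step 3: H = 12/(N(N+1)) * sum(R_i^2/n_i) - 3(N+1)
     = 12/(13*14) * (25.5^2/4 + 34.5^2/3 + 17.5^2/3 + 13.5^2/3) - 3*14
     = 0.065934 * 722.146 - 42
     = 5.614011.
Step 4: Ties present; correction factor C = 1 - 12/(13^3 - 13) = 0.994505. Corrected H = 5.614011 / 0.994505 = 5.645028.
Step 5: Under H0, H ~ chi^2(3); p-value = 0.130217.
Step 6: alpha = 0.05. fail to reject H0.

H = 5.6450, df = 3, p = 0.130217, fail to reject H0.


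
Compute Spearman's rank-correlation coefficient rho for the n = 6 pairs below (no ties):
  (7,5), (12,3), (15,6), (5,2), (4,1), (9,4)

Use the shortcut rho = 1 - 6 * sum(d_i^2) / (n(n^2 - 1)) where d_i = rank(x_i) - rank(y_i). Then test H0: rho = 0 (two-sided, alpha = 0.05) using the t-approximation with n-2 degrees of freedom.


Step 1: Rank x and y separately (midranks; no ties here).
rank(x): 7->3, 12->5, 15->6, 5->2, 4->1, 9->4
rank(y): 5->5, 3->3, 6->6, 2->2, 1->1, 4->4
Step 2: d_i = R_x(i) - R_y(i); compute d_i^2.
  (3-5)^2=4, (5-3)^2=4, (6-6)^2=0, (2-2)^2=0, (1-1)^2=0, (4-4)^2=0
sum(d^2) = 8.
Step 3: rho = 1 - 6*8 / (6*(6^2 - 1)) = 1 - 48/210 = 0.771429.
Step 4: Under H0, t = rho * sqrt((n-2)/(1-rho^2)) = 2.4247 ~ t(4).
Step 5: Two-sided p-value from the t-distribution with 4 df = 0.072397.
Step 6: alpha = 0.05. fail to reject H0.

rho = 0.7714, p = 0.072397, fail to reject H0 at alpha = 0.05.


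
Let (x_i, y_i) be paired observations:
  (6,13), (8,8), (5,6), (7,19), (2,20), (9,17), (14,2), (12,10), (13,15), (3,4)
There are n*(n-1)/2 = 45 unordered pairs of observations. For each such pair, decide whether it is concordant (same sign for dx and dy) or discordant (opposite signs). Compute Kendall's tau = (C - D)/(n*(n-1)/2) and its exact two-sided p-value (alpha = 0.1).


Step 1: Enumerate the 45 unordered pairs (i,j) with i<j and classify each by sign(x_j-x_i) * sign(y_j-y_i).
  (1,2):dx=+2,dy=-5->D; (1,3):dx=-1,dy=-7->C; (1,4):dx=+1,dy=+6->C; (1,5):dx=-4,dy=+7->D
  (1,6):dx=+3,dy=+4->C; (1,7):dx=+8,dy=-11->D; (1,8):dx=+6,dy=-3->D; (1,9):dx=+7,dy=+2->C
  (1,10):dx=-3,dy=-9->C; (2,3):dx=-3,dy=-2->C; (2,4):dx=-1,dy=+11->D; (2,5):dx=-6,dy=+12->D
  (2,6):dx=+1,dy=+9->C; (2,7):dx=+6,dy=-6->D; (2,8):dx=+4,dy=+2->C; (2,9):dx=+5,dy=+7->C
  (2,10):dx=-5,dy=-4->C; (3,4):dx=+2,dy=+13->C; (3,5):dx=-3,dy=+14->D; (3,6):dx=+4,dy=+11->C
  (3,7):dx=+9,dy=-4->D; (3,8):dx=+7,dy=+4->C; (3,9):dx=+8,dy=+9->C; (3,10):dx=-2,dy=-2->C
  (4,5):dx=-5,dy=+1->D; (4,6):dx=+2,dy=-2->D; (4,7):dx=+7,dy=-17->D; (4,8):dx=+5,dy=-9->D
  (4,9):dx=+6,dy=-4->D; (4,10):dx=-4,dy=-15->C; (5,6):dx=+7,dy=-3->D; (5,7):dx=+12,dy=-18->D
  (5,8):dx=+10,dy=-10->D; (5,9):dx=+11,dy=-5->D; (5,10):dx=+1,dy=-16->D; (6,7):dx=+5,dy=-15->D
  (6,8):dx=+3,dy=-7->D; (6,9):dx=+4,dy=-2->D; (6,10):dx=-6,dy=-13->C; (7,8):dx=-2,dy=+8->D
  (7,9):dx=-1,dy=+13->D; (7,10):dx=-11,dy=+2->D; (8,9):dx=+1,dy=+5->C; (8,10):dx=-9,dy=-6->C
  (9,10):dx=-10,dy=-11->C
Step 2: C = 20, D = 25, total pairs = 45.
Step 3: tau = (C - D)/(n(n-1)/2) = (20 - 25)/45 = -0.111111.
Step 4: Exact two-sided p-value (enumerate n! = 3628800 permutations of y under H0): p = 0.727490.
Step 5: alpha = 0.1. fail to reject H0.

tau_b = -0.1111 (C=20, D=25), p = 0.727490, fail to reject H0.


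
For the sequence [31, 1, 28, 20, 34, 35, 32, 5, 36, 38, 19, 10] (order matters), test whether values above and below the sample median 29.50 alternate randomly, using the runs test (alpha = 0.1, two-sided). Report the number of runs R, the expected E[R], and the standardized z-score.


Step 1: Compute median = 29.50; label A = above, B = below.
Labels in order: ABBBAAABAABB  (n_A = 6, n_B = 6)
Step 2: Count runs R = 6.
Step 3: Under H0 (random ordering), E[R] = 2*n_A*n_B/(n_A+n_B) + 1 = 2*6*6/12 + 1 = 7.0000.
        Var[R] = 2*n_A*n_B*(2*n_A*n_B - n_A - n_B) / ((n_A+n_B)^2 * (n_A+n_B-1)) = 4320/1584 = 2.7273.
        SD[R] = 1.6514.
Step 4: Continuity-corrected z = (R + 0.5 - E[R]) / SD[R] = (6 + 0.5 - 7.0000) / 1.6514 = -0.3028.
Step 5: Two-sided p-value via normal approximation = 2*(1 - Phi(|z|)) = 0.762069.
Step 6: alpha = 0.1. fail to reject H0.

R = 6, z = -0.3028, p = 0.762069, fail to reject H0.


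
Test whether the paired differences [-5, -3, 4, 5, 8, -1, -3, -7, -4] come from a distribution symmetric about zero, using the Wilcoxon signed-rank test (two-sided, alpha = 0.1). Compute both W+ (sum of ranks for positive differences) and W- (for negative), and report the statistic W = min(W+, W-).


Step 1: Drop any zero differences (none here) and take |d_i|.
|d| = [5, 3, 4, 5, 8, 1, 3, 7, 4]
Step 2: Midrank |d_i| (ties get averaged ranks).
ranks: |5|->6.5, |3|->2.5, |4|->4.5, |5|->6.5, |8|->9, |1|->1, |3|->2.5, |7|->8, |4|->4.5
Step 3: Attach original signs; sum ranks with positive sign and with negative sign.
W+ = 4.5 + 6.5 + 9 = 20
W- = 6.5 + 2.5 + 1 + 2.5 + 8 + 4.5 = 25
(Check: W+ + W- = 45 should equal n(n+1)/2 = 45.)
Step 4: Test statistic W = min(W+, W-) = 20.
Step 5: Ties in |d|, so use the tie-corrected normal approximation.
        E[W] = n(n+1)/4 = 9*10/4 = 22.5.
        Tie groups: |d|=3 (t=2), |d|=4 (t=2), |d|=5 (t=2); sum(t^3 - t) = 18.
        Var[W] = n(n+1)(2n+1)/24 - sum(t^3-t)/48 = 1710/24 - 18/48 = 70.875.
        z = (W - E[W]) / sqrt(Var[W]) = (20 - 22.5) / 8.4187 = -0.2970.
        Two-sided p = 2*Phi(z) = 0.766499.
Step 6: alpha = 0.1. fail to reject H0.

W+ = 20, W- = 25, W = min = 20, p = 0.766499, fail to reject H0.


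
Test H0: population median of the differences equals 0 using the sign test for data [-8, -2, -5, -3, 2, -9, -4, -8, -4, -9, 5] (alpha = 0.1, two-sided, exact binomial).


Step 1: Discard zero differences. Original n = 11; n_eff = number of nonzero differences = 11.
Nonzero differences (with sign): -8, -2, -5, -3, +2, -9, -4, -8, -4, -9, +5
Step 2: Count signs: positive = 2, negative = 9.
Step 3: Under H0: P(positive) = 0.5, so the number of positives S ~ Bin(11, 0.5).
Step 4: Two-sided exact p-value = sum of Bin(11,0.5) probabilities at or below the observed probability = 0.065430.
Step 5: alpha = 0.1. reject H0.

n_eff = 11, pos = 2, neg = 9, p = 0.065430, reject H0.


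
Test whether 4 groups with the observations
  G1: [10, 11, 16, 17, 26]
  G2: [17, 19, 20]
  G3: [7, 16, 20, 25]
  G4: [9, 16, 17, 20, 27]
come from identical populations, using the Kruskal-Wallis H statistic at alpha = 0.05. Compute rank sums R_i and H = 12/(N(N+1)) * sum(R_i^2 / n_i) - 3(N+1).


Step 1: Combine all N = 17 observations and assign midranks.
sorted (value, group, rank): (7,G3,1), (9,G4,2), (10,G1,3), (11,G1,4), (16,G1,6), (16,G3,6), (16,G4,6), (17,G1,9), (17,G2,9), (17,G4,9), (19,G2,11), (20,G2,13), (20,G3,13), (20,G4,13), (25,G3,15), (26,G1,16), (27,G4,17)
Step 2: Sum ranks within each group.
R_1 = 38 (n_1 = 5)
R_2 = 33 (n_2 = 3)
R_3 = 35 (n_3 = 4)
R_4 = 47 (n_4 = 5)
Step 3: H = 12/(N(N+1)) * sum(R_i^2/n_i) - 3(N+1)
     = 12/(17*18) * (38^2/5 + 33^2/3 + 35^2/4 + 47^2/5) - 3*18
     = 0.039216 * 1399.85 - 54
     = 0.896078.
Step 4: Ties present; correction factor C = 1 - 72/(17^3 - 17) = 0.985294. Corrected H = 0.896078 / 0.985294 = 0.909453.
Step 5: Under H0, H ~ chi^2(3); p-value = 0.823146.
Step 6: alpha = 0.05. fail to reject H0.

H = 0.9095, df = 3, p = 0.823146, fail to reject H0.


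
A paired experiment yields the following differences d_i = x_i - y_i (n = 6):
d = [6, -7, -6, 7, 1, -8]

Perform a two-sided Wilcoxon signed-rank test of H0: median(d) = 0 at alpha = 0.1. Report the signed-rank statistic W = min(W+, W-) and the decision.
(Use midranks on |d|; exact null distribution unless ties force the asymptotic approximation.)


Step 1: Drop any zero differences (none here) and take |d_i|.
|d| = [6, 7, 6, 7, 1, 8]
Step 2: Midrank |d_i| (ties get averaged ranks).
ranks: |6|->2.5, |7|->4.5, |6|->2.5, |7|->4.5, |1|->1, |8|->6
Step 3: Attach original signs; sum ranks with positive sign and with negative sign.
W+ = 2.5 + 4.5 + 1 = 8
W- = 4.5 + 2.5 + 6 = 13
(Check: W+ + W- = 21 should equal n(n+1)/2 = 21.)
Step 4: Test statistic W = min(W+, W-) = 8.
Step 5: Ties in |d|, so use the tie-corrected normal approximation.
        E[W] = n(n+1)/4 = 6*7/4 = 10.5.
        Tie groups: |d|=6 (t=2), |d|=7 (t=2); sum(t^3 - t) = 12.
        Var[W] = n(n+1)(2n+1)/24 - sum(t^3-t)/48 = 546/24 - 12/48 = 22.5.
        z = (W - E[W]) / sqrt(Var[W]) = (8 - 10.5) / 4.7434 = -0.5270.
        Two-sided p = 2*Phi(z) = 0.598161.
Step 6: alpha = 0.1. fail to reject H0.

W+ = 8, W- = 13, W = min = 8, p = 0.598161, fail to reject H0.


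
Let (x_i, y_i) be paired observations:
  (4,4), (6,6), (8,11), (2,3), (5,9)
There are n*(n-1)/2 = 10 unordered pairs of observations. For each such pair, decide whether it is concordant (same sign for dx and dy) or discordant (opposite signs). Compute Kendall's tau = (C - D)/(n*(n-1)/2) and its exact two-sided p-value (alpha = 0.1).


Step 1: Enumerate the 10 unordered pairs (i,j) with i<j and classify each by sign(x_j-x_i) * sign(y_j-y_i).
  (1,2):dx=+2,dy=+2->C; (1,3):dx=+4,dy=+7->C; (1,4):dx=-2,dy=-1->C; (1,5):dx=+1,dy=+5->C
  (2,3):dx=+2,dy=+5->C; (2,4):dx=-4,dy=-3->C; (2,5):dx=-1,dy=+3->D; (3,4):dx=-6,dy=-8->C
  (3,5):dx=-3,dy=-2->C; (4,5):dx=+3,dy=+6->C
Step 2: C = 9, D = 1, total pairs = 10.
Step 3: tau = (C - D)/(n(n-1)/2) = (9 - 1)/10 = 0.800000.
Step 4: Exact two-sided p-value (enumerate n! = 120 permutations of y under H0): p = 0.083333.
Step 5: alpha = 0.1. reject H0.

tau_b = 0.8000 (C=9, D=1), p = 0.083333, reject H0.


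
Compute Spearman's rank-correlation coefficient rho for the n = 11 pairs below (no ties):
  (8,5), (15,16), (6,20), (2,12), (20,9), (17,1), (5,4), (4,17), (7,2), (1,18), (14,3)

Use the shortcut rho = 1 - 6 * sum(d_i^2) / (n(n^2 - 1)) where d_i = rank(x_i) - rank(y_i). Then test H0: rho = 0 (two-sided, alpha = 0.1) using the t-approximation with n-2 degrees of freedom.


Step 1: Rank x and y separately (midranks; no ties here).
rank(x): 8->7, 15->9, 6->5, 2->2, 20->11, 17->10, 5->4, 4->3, 7->6, 1->1, 14->8
rank(y): 5->5, 16->8, 20->11, 12->7, 9->6, 1->1, 4->4, 17->9, 2->2, 18->10, 3->3
Step 2: d_i = R_x(i) - R_y(i); compute d_i^2.
  (7-5)^2=4, (9-8)^2=1, (5-11)^2=36, (2-7)^2=25, (11-6)^2=25, (10-1)^2=81, (4-4)^2=0, (3-9)^2=36, (6-2)^2=16, (1-10)^2=81, (8-3)^2=25
sum(d^2) = 330.
Step 3: rho = 1 - 6*330 / (11*(11^2 - 1)) = 1 - 1980/1320 = -0.500000.
Step 4: Under H0, t = rho * sqrt((n-2)/(1-rho^2)) = -1.7321 ~ t(9).
Step 5: Two-sided p-value from the t-distribution with 9 df = 0.117307.
Step 6: alpha = 0.1. fail to reject H0.

rho = -0.5000, p = 0.117307, fail to reject H0 at alpha = 0.1.


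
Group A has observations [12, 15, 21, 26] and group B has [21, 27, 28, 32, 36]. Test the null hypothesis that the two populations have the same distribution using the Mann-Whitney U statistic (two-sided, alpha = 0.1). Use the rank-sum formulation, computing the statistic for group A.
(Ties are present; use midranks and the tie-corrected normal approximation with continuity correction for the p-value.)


Step 1: Combine and sort all 9 observations; assign midranks.
sorted (value, group): (12,X), (15,X), (21,X), (21,Y), (26,X), (27,Y), (28,Y), (32,Y), (36,Y)
ranks: 12->1, 15->2, 21->3.5, 21->3.5, 26->5, 27->6, 28->7, 32->8, 36->9
Step 2: Rank sum for X: R1 = 1 + 2 + 3.5 + 5 = 11.5.
Step 3: U_X = R1 - n1(n1+1)/2 = 11.5 - 4*5/2 = 11.5 - 10 = 1.5.
       U_Y = n1*n2 - U_X = 20 - 1.5 = 18.5.
Step 4: Ties are present, so use the tie-corrected normal approximation (with continuity correction) for the p-value.
Step 5: p-value = 0.049090; compare to alpha = 0.1. reject H0.

U_X = 1.5, p = 0.049090, reject H0 at alpha = 0.1.


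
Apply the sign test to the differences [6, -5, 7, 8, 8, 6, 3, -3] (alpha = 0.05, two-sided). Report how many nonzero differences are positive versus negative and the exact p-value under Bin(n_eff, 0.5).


Step 1: Discard zero differences. Original n = 8; n_eff = number of nonzero differences = 8.
Nonzero differences (with sign): +6, -5, +7, +8, +8, +6, +3, -3
Step 2: Count signs: positive = 6, negative = 2.
Step 3: Under H0: P(positive) = 0.5, so the number of positives S ~ Bin(8, 0.5).
Step 4: Two-sided exact p-value = sum of Bin(8,0.5) probabilities at or below the observed probability = 0.289062.
Step 5: alpha = 0.05. fail to reject H0.

n_eff = 8, pos = 6, neg = 2, p = 0.289062, fail to reject H0.


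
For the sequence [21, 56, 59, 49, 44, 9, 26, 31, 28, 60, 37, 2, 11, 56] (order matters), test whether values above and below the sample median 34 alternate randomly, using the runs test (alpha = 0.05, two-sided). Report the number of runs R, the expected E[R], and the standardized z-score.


Step 1: Compute median = 34; label A = above, B = below.
Labels in order: BAAAABBBBAABBA  (n_A = 7, n_B = 7)
Step 2: Count runs R = 6.
Step 3: Under H0 (random ordering), E[R] = 2*n_A*n_B/(n_A+n_B) + 1 = 2*7*7/14 + 1 = 8.0000.
        Var[R] = 2*n_A*n_B*(2*n_A*n_B - n_A - n_B) / ((n_A+n_B)^2 * (n_A+n_B-1)) = 8232/2548 = 3.2308.
        SD[R] = 1.7974.
Step 4: Continuity-corrected z = (R + 0.5 - E[R]) / SD[R] = (6 + 0.5 - 8.0000) / 1.7974 = -0.8345.
Step 5: Two-sided p-value via normal approximation = 2*(1 - Phi(|z|)) = 0.403986.
Step 6: alpha = 0.05. fail to reject H0.

R = 6, z = -0.8345, p = 0.403986, fail to reject H0.


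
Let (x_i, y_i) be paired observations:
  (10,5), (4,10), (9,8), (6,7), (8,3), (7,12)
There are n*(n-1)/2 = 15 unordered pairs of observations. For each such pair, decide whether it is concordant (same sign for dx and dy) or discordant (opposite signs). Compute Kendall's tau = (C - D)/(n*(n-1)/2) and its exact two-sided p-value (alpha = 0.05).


Step 1: Enumerate the 15 unordered pairs (i,j) with i<j and classify each by sign(x_j-x_i) * sign(y_j-y_i).
  (1,2):dx=-6,dy=+5->D; (1,3):dx=-1,dy=+3->D; (1,4):dx=-4,dy=+2->D; (1,5):dx=-2,dy=-2->C
  (1,6):dx=-3,dy=+7->D; (2,3):dx=+5,dy=-2->D; (2,4):dx=+2,dy=-3->D; (2,5):dx=+4,dy=-7->D
  (2,6):dx=+3,dy=+2->C; (3,4):dx=-3,dy=-1->C; (3,5):dx=-1,dy=-5->C; (3,6):dx=-2,dy=+4->D
  (4,5):dx=+2,dy=-4->D; (4,6):dx=+1,dy=+5->C; (5,6):dx=-1,dy=+9->D
Step 2: C = 5, D = 10, total pairs = 15.
Step 3: tau = (C - D)/(n(n-1)/2) = (5 - 10)/15 = -0.333333.
Step 4: Exact two-sided p-value (enumerate n! = 720 permutations of y under H0): p = 0.469444.
Step 5: alpha = 0.05. fail to reject H0.

tau_b = -0.3333 (C=5, D=10), p = 0.469444, fail to reject H0.


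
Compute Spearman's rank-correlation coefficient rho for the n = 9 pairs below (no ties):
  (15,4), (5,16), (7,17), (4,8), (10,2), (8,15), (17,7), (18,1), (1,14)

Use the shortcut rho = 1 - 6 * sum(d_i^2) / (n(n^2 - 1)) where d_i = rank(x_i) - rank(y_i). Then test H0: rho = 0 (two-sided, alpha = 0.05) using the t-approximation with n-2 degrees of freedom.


Step 1: Rank x and y separately (midranks; no ties here).
rank(x): 15->7, 5->3, 7->4, 4->2, 10->6, 8->5, 17->8, 18->9, 1->1
rank(y): 4->3, 16->8, 17->9, 8->5, 2->2, 15->7, 7->4, 1->1, 14->6
Step 2: d_i = R_x(i) - R_y(i); compute d_i^2.
  (7-3)^2=16, (3-8)^2=25, (4-9)^2=25, (2-5)^2=9, (6-2)^2=16, (5-7)^2=4, (8-4)^2=16, (9-1)^2=64, (1-6)^2=25
sum(d^2) = 200.
Step 3: rho = 1 - 6*200 / (9*(9^2 - 1)) = 1 - 1200/720 = -0.666667.
Step 4: Under H0, t = rho * sqrt((n-2)/(1-rho^2)) = -2.3664 ~ t(7).
Step 5: Two-sided p-value from the t-distribution with 7 df = 0.049867.
Step 6: alpha = 0.05. reject H0.

rho = -0.6667, p = 0.049867, reject H0 at alpha = 0.05.


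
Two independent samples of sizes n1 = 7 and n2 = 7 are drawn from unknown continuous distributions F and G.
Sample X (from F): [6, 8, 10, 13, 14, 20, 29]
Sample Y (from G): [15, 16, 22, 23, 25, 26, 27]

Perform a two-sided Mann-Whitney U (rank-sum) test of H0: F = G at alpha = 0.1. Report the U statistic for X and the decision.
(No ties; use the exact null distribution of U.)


Step 1: Combine and sort all 14 observations; assign midranks.
sorted (value, group): (6,X), (8,X), (10,X), (13,X), (14,X), (15,Y), (16,Y), (20,X), (22,Y), (23,Y), (25,Y), (26,Y), (27,Y), (29,X)
ranks: 6->1, 8->2, 10->3, 13->4, 14->5, 15->6, 16->7, 20->8, 22->9, 23->10, 25->11, 26->12, 27->13, 29->14
Step 2: Rank sum for X: R1 = 1 + 2 + 3 + 4 + 5 + 8 + 14 = 37.
Step 3: U_X = R1 - n1(n1+1)/2 = 37 - 7*8/2 = 37 - 28 = 9.
       U_Y = n1*n2 - U_X = 49 - 9 = 40.
Step 4: No ties, so the exact null distribution of U (based on enumerating the C(14,7) = 3432 equally likely rank assignments) gives the two-sided p-value.
Step 5: p-value = 0.053030; compare to alpha = 0.1. reject H0.

U_X = 9, p = 0.053030, reject H0 at alpha = 0.1.


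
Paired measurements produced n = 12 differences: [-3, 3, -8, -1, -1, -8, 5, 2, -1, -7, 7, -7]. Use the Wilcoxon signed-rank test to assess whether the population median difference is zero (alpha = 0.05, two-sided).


Step 1: Drop any zero differences (none here) and take |d_i|.
|d| = [3, 3, 8, 1, 1, 8, 5, 2, 1, 7, 7, 7]
Step 2: Midrank |d_i| (ties get averaged ranks).
ranks: |3|->5.5, |3|->5.5, |8|->11.5, |1|->2, |1|->2, |8|->11.5, |5|->7, |2|->4, |1|->2, |7|->9, |7|->9, |7|->9
Step 3: Attach original signs; sum ranks with positive sign and with negative sign.
W+ = 5.5 + 7 + 4 + 9 = 25.5
W- = 5.5 + 11.5 + 2 + 2 + 11.5 + 2 + 9 + 9 = 52.5
(Check: W+ + W- = 78 should equal n(n+1)/2 = 78.)
Step 4: Test statistic W = min(W+, W-) = 25.5.
Step 5: Ties in |d|, so use the tie-corrected normal approximation.
        E[W] = n(n+1)/4 = 12*13/4 = 39.
        Tie groups: |d|=1 (t=3), |d|=3 (t=2), |d|=7 (t=3), |d|=8 (t=2); sum(t^3 - t) = 60.
        Var[W] = n(n+1)(2n+1)/24 - sum(t^3-t)/48 = 3900/24 - 60/48 = 161.25.
        z = (W - E[W]) / sqrt(Var[W]) = (25.5 - 39) / 12.6984 = -1.0631.
        Two-sided p = 2*Phi(z) = 0.287726.
Step 6: alpha = 0.05. fail to reject H0.

W+ = 25.5, W- = 52.5, W = min = 25.5, p = 0.287726, fail to reject H0.


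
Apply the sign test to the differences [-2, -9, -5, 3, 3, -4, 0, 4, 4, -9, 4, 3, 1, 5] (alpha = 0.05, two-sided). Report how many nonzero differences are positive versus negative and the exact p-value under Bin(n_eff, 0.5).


Step 1: Discard zero differences. Original n = 14; n_eff = number of nonzero differences = 13.
Nonzero differences (with sign): -2, -9, -5, +3, +3, -4, +4, +4, -9, +4, +3, +1, +5
Step 2: Count signs: positive = 8, negative = 5.
Step 3: Under H0: P(positive) = 0.5, so the number of positives S ~ Bin(13, 0.5).
Step 4: Two-sided exact p-value = sum of Bin(13,0.5) probabilities at or below the observed probability = 0.581055.
Step 5: alpha = 0.05. fail to reject H0.

n_eff = 13, pos = 8, neg = 5, p = 0.581055, fail to reject H0.


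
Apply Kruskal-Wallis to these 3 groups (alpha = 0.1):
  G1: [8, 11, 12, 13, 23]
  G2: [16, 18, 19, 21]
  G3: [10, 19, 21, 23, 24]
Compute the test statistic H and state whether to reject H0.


Step 1: Combine all N = 14 observations and assign midranks.
sorted (value, group, rank): (8,G1,1), (10,G3,2), (11,G1,3), (12,G1,4), (13,G1,5), (16,G2,6), (18,G2,7), (19,G2,8.5), (19,G3,8.5), (21,G2,10.5), (21,G3,10.5), (23,G1,12.5), (23,G3,12.5), (24,G3,14)
Step 2: Sum ranks within each group.
R_1 = 25.5 (n_1 = 5)
R_2 = 32 (n_2 = 4)
R_3 = 47.5 (n_3 = 5)
Step 3: H = 12/(N(N+1)) * sum(R_i^2/n_i) - 3(N+1)
     = 12/(14*15) * (25.5^2/5 + 32^2/4 + 47.5^2/5) - 3*15
     = 0.057143 * 837.3 - 45
     = 2.845714.
Step 4: Ties present; correction factor C = 1 - 18/(14^3 - 14) = 0.993407. Corrected H = 2.845714 / 0.993407 = 2.864602.
Step 5: Under H0, H ~ chi^2(2); p-value = 0.238759.
Step 6: alpha = 0.1. fail to reject H0.

H = 2.8646, df = 2, p = 0.238759, fail to reject H0.


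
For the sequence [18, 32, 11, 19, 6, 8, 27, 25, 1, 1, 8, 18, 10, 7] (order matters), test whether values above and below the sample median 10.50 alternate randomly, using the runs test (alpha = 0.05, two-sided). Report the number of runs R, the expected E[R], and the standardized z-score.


Step 1: Compute median = 10.50; label A = above, B = below.
Labels in order: AAAABBAABBBABB  (n_A = 7, n_B = 7)
Step 2: Count runs R = 6.
Step 3: Under H0 (random ordering), E[R] = 2*n_A*n_B/(n_A+n_B) + 1 = 2*7*7/14 + 1 = 8.0000.
        Var[R] = 2*n_A*n_B*(2*n_A*n_B - n_A - n_B) / ((n_A+n_B)^2 * (n_A+n_B-1)) = 8232/2548 = 3.2308.
        SD[R] = 1.7974.
Step 4: Continuity-corrected z = (R + 0.5 - E[R]) / SD[R] = (6 + 0.5 - 8.0000) / 1.7974 = -0.8345.
Step 5: Two-sided p-value via normal approximation = 2*(1 - Phi(|z|)) = 0.403986.
Step 6: alpha = 0.05. fail to reject H0.

R = 6, z = -0.8345, p = 0.403986, fail to reject H0.
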